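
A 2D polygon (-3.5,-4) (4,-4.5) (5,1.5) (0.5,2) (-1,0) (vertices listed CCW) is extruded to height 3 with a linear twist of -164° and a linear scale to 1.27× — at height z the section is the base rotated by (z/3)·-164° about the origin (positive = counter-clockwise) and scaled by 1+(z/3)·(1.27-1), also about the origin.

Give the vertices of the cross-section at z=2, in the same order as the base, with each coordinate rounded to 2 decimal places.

t = z/height = 2/3 = 0.666667
s = 1 + (scale-1)·z/height = 1 + (1.27-1)·2/3 = 1.180000
θ = twist·z/height = -164°·2/3 = -109.3333° = -1.908227 rad
cos θ = -0.331063, sin θ = -0.943609 (intermediates below are computed at full precision and shown rounded to 5 d.p.)
v1: (-3.5,-4) → rotate → (-2.61571,4.62688) → ×s → (-3.08654,5.45972) → (-3.09,5.46)
v2: (4,-4.5) → rotate → (-5.57049,-2.28465) → ×s → (-6.57318,-2.69589) → (-6.57,-2.70)
v3: (5,1.5) → rotate → (-0.23990,-5.21464) → ×s → (-0.28309,-6.15327) → (-0.28,-6.15)
v4: (0.5,2) → rotate → (1.72169,-1.13393) → ×s → (2.03159,-1.33804) → (2.03,-1.34)
v5: (-1,0) → rotate → (0.33106,0.94361) → ×s → (0.39065,1.11346) → (0.39,1.11)

Cross-section at z=2: (-3.09,5.46) (-6.57,-2.70) (-0.28,-6.15) (2.03,-1.34) (0.39,1.11)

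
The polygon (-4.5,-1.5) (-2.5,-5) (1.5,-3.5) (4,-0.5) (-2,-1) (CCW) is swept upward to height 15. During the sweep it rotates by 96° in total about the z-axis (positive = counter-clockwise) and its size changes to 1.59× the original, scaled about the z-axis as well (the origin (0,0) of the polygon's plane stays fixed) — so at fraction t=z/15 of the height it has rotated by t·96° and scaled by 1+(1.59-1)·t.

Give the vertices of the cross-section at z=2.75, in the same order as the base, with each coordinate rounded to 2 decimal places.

Cross-section at z=2.75: (-4.25,-3.09) (-0.97,-6.12) (2.76,-3.19) (4.39,0.81) (-1.78,-1.73)

t = z/height = 2.75/15 = 0.183333
s = 1 + (scale-1)·z/height = 1 + (1.59-1)·2.75/15 = 1.108167
θ = twist·z/height = 96°·2.75/15 = 17.6000° = 0.307178 rad
cos θ = 0.953191, sin θ = 0.302370 (intermediates below are computed at full precision and shown rounded to 5 d.p.)
v1: (-4.5,-1.5) → rotate → (-3.83580,-2.79045) → ×s → (-4.25071,-3.09228) → (-4.25,-3.09)
v2: (-2.5,-5) → rotate → (-0.87113,-5.52188) → ×s → (-0.96535,-6.11916) → (-0.97,-6.12)
v3: (1.5,-3.5) → rotate → (2.48808,-2.88261) → ×s → (2.75721,-3.19442) → (2.76,-3.19)
v4: (4,-0.5) → rotate → (3.96395,0.73288) → ×s → (4.39271,0.81216) → (4.39,0.81)
v5: (-2,-1) → rotate → (-1.60401,-1.55793) → ×s → (-1.77751,-1.72645) → (-1.78,-1.73)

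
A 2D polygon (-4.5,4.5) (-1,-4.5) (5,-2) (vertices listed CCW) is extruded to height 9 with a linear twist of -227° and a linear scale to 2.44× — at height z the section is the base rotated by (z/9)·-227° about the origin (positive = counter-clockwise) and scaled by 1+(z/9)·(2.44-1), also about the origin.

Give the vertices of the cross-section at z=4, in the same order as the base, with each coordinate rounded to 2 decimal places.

Cross-section at z=4: (8.64,5.85) (-6.94,3.00) (-4.77,-7.43)

t = z/height = 4/9 = 0.444444
s = 1 + (scale-1)·z/height = 1 + (2.44-1)·4/9 = 1.640000
θ = twist·z/height = -227°·4/9 = -100.8889° = -1.760843 rad
cos θ = -0.188905, sin θ = -0.981995 (intermediates below are computed at full precision and shown rounded to 5 d.p.)
v1: (-4.5,4.5) → rotate → (5.26905,3.56891) → ×s → (8.64124,5.85301) → (8.64,5.85)
v2: (-1,-4.5) → rotate → (-4.23007,1.83207) → ×s → (-6.93732,3.00459) → (-6.94,3.00)
v3: (5,-2) → rotate → (-2.90852,-4.53217) → ×s → (-4.76997,-7.43275) → (-4.77,-7.43)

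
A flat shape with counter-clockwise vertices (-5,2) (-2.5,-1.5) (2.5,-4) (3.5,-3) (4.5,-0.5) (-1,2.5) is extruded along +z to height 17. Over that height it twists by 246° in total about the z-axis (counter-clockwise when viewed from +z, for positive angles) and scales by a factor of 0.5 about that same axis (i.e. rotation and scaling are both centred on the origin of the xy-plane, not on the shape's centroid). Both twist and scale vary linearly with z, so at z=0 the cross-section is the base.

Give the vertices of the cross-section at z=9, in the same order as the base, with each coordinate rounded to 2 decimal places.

Cross-section at z=9: (1.25,-3.76) (2.03,-0.69) (1.06,3.30) (0.02,3.39) (-1.86,2.76) (-0.93,-1.75)

t = z/height = 9/17 = 0.529412
s = 1 + (scale-1)·z/height = 1 + (0.5-1)·9/17 = 0.735294
θ = twist·z/height = 246°·9/17 = 130.2353° = 2.273035 rad
cos θ = -0.645928, sin θ = 0.763398 (intermediates below are computed at full precision and shown rounded to 5 d.p.)
v1: (-5,2) → rotate → (1.70284,-5.10885) → ×s → (1.25209,-3.75651) → (1.25,-3.76)
v2: (-2.5,-1.5) → rotate → (2.75992,-0.93960) → ×s → (2.02935,-0.69089) → (2.03,-0.69)
v3: (2.5,-4) → rotate → (1.43877,4.49221) → ×s → (1.05792,3.30309) → (1.06,3.30)
v4: (3.5,-3) → rotate → (0.02945,4.60968) → ×s → (0.02165,3.38947) → (0.02,3.39)
v5: (4.5,-0.5) → rotate → (-2.52498,3.75826) → ×s → (-1.85660,2.76342) → (-1.86,2.76)
v6: (-1,2.5) → rotate → (-1.26257,-2.37822) → ×s → (-0.92836,-1.74869) → (-0.93,-1.75)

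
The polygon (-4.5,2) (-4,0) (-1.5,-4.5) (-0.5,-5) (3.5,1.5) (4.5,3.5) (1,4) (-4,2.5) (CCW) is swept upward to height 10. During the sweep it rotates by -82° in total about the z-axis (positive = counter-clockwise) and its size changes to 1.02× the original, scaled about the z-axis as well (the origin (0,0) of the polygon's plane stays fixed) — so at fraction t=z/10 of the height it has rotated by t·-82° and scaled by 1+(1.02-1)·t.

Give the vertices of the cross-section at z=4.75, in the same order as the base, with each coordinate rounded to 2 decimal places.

Cross-section at z=4.75: (-2.26,4.43) (-3.14,2.54) (-4.03,-2.58) (-3.57,-3.61) (3.70,-1.04) (5.75,-0.11) (3.32,2.51) (-1.55,4.50)

t = z/height = 4.75/10 = 0.475
s = 1 + (scale-1)·z/height = 1 + (1.02-1)·4.75/10 = 1.009500
θ = twist·z/height = -82°·4.75/10 = -38.9500° = -0.679806 rad
cos θ = 0.777695, sin θ = -0.628642 (intermediates below are computed at full precision and shown rounded to 5 d.p.)
v1: (-4.5,2) → rotate → (-2.24234,4.38428) → ×s → (-2.26365,4.42593) → (-2.26,4.43)
v2: (-4,0) → rotate → (-3.11078,2.51457) → ×s → (-3.14033,2.53846) → (-3.14,2.54)
v3: (-1.5,-4.5) → rotate → (-3.99543,-2.55666) → ×s → (-4.03339,-2.58095) → (-4.03,-2.58)
v4: (-0.5,-5) → rotate → (-3.53206,-3.57415) → ×s → (-3.56561,-3.60811) → (-3.57,-3.61)
v5: (3.5,1.5) → rotate → (3.66489,-1.03370) → ×s → (3.69971,-1.04352) → (3.70,-1.04)
v6: (4.5,3.5) → rotate → (5.69987,-0.10696) → ×s → (5.75402,-0.10797) → (5.75,-0.11)
v7: (1,4) → rotate → (3.29226,2.48214) → ×s → (3.32354,2.50572) → (3.32,2.51)
v8: (-4,2.5) → rotate → (-1.53917,4.45880) → ×s → (-1.55380,4.50116) → (-1.55,4.50)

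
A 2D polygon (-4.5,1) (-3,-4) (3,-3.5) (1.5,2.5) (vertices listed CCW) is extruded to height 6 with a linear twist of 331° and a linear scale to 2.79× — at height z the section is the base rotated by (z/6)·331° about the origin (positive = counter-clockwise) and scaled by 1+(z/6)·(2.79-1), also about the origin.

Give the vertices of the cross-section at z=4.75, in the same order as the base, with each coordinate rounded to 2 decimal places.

t = z/height = 4.75/6 = 0.791667
s = 1 + (scale-1)·z/height = 1 + (2.79-1)·4.75/6 = 2.417083
θ = twist·z/height = 331°·4.75/6 = 262.0417° = 4.573490 rad
cos θ = -0.138453, sin θ = -0.990369 (intermediates below are computed at full precision and shown rounded to 5 d.p.)
v1: (-4.5,1) → rotate → (1.61341,4.31821) → ×s → (3.89974,10.43747) → (3.90,10.44)
v2: (-3,-4) → rotate → (-3.54612,3.52492) → ×s → (-8.57126,8.52002) → (-8.57,8.52)
v3: (3,-3.5) → rotate → (-3.88165,-2.48652) → ×s → (-9.38227,-6.01013) → (-9.38,-6.01)
v4: (1.5,2.5) → rotate → (2.26824,-1.83169) → ×s → (5.48253,-4.42734) → (5.48,-4.43)

Cross-section at z=4.75: (3.90,10.44) (-8.57,8.52) (-9.38,-6.01) (5.48,-4.43)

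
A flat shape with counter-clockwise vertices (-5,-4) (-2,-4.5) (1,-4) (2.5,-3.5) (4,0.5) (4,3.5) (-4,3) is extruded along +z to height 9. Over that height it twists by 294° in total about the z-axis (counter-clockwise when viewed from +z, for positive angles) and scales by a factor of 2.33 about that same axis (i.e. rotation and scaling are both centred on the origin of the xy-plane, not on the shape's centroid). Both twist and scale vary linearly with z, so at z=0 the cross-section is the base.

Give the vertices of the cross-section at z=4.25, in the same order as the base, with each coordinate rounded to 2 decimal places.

Cross-section at z=4.25: (10.41,-0.46) (7.27,3.37) (3.06,5.97) (0.69,6.97) (-5.44,3.67) (-8.65,0.00) (1.69,-7.96)

t = z/height = 4.25/9 = 0.472222
s = 1 + (scale-1)·z/height = 1 + (2.33-1)·4.25/9 = 1.628056
θ = twist·z/height = 294°·4.25/9 = 138.8333° = 2.423099 rad
cos θ = -0.752798, sin θ = 0.658252 (intermediates below are computed at full precision and shown rounded to 5 d.p.)
v1: (-5,-4) → rotate → (6.39700,-0.28007) → ×s → (10.41467,-0.45596) → (10.41,-0.46)
v2: (-2,-4.5) → rotate → (4.46773,2.07109) → ×s → (7.27371,3.37185) → (7.27,3.37)
v3: (1,-4) → rotate → (1.88021,3.66944) → ×s → (3.06108,5.97406) → (3.06,5.97)
v4: (2.5,-3.5) → rotate → (0.42189,4.28042) → ×s → (0.68685,6.96876) → (0.69,6.97)
v5: (4,0.5) → rotate → (-3.34032,2.25661) → ×s → (-5.43822,3.67388) → (-5.44,3.67)
v6: (4,3.5) → rotate → (-5.31507,-0.00179) → ×s → (-8.65323,-0.00291) → (-8.65,0.00)
v7: (-4,3) → rotate → (1.03644,-4.89140) → ×s → (1.68738,-7.96347) → (1.69,-7.96)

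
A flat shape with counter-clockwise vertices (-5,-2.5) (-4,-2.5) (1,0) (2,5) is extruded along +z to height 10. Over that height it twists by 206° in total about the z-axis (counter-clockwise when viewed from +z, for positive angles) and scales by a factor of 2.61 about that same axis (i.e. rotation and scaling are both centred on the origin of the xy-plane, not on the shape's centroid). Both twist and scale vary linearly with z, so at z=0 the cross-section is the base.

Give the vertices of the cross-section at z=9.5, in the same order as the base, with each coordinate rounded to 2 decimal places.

t = z/height = 9.5/10 = 0.95
s = 1 + (scale-1)·z/height = 1 + (2.61-1)·9.5/10 = 2.529500
θ = twist·z/height = 206°·9.5/10 = 195.7000° = 3.415609 rad
cos θ = -0.962692, sin θ = -0.270600 (intermediates below are computed at full precision and shown rounded to 5 d.p.)
v1: (-5,-2.5) → rotate → (4.13696,3.75973) → ×s → (10.46443,9.51024) → (10.46,9.51)
v2: (-4,-2.5) → rotate → (3.17427,3.48913) → ×s → (8.02931,8.82576) → (8.03,8.83)
v3: (1,0) → rotate → (-0.96269,-0.27060) → ×s → (-2.43513,-0.68448) → (-2.44,-0.68)
v4: (2,5) → rotate → (-0.57238,-5.35466) → ×s → (-1.44784,-13.54461) → (-1.45,-13.54)

Cross-section at z=9.5: (10.46,9.51) (8.03,8.83) (-2.44,-0.68) (-1.45,-13.54)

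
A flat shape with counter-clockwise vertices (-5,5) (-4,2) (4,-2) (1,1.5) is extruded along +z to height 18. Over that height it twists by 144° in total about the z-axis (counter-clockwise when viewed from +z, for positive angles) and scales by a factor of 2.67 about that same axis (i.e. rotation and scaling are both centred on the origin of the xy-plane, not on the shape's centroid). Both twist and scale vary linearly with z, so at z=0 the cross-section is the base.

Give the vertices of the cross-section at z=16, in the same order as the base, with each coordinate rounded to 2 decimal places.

t = z/height = 16/18 = 0.888889
s = 1 + (scale-1)·z/height = 1 + (2.67-1)·16/18 = 2.484444
θ = twist·z/height = 144°·16/18 = 128.0000° = 2.234021 rad
cos θ = -0.615661, sin θ = 0.788011 (intermediates below are computed at full precision and shown rounded to 5 d.p.)
v1: (-5,5) → rotate → (-0.86175,-7.01836) → ×s → (-2.14096,-17.43673) → (-2.14,-17.44)
v2: (-4,2) → rotate → (0.88662,-4.38337) → ×s → (2.20277,-10.89023) → (2.20,-10.89)
v3: (4,-2) → rotate → (-0.88662,4.38337) → ×s → (-2.20277,10.89023) → (-2.20,10.89)
v4: (1,1.5) → rotate → (-1.79768,-0.13548) → ×s → (-4.46623,-0.33660) → (-4.47,-0.34)

Cross-section at z=16: (-2.14,-17.44) (2.20,-10.89) (-2.20,10.89) (-4.47,-0.34)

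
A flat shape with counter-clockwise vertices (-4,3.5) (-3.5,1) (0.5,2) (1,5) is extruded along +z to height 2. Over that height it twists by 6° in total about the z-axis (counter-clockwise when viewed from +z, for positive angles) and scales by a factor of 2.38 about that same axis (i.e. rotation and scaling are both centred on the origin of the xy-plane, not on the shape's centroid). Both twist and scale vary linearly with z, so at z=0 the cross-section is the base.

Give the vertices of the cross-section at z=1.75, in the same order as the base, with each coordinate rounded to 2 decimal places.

t = z/height = 1.75/2 = 0.875
s = 1 + (scale-1)·z/height = 1 + (2.38-1)·1.75/2 = 2.207500
θ = twist·z/height = 6°·1.75/2 = 5.2500° = 0.091630 rad
cos θ = 0.995805, sin θ = 0.091502 (intermediates below are computed at full precision and shown rounded to 5 d.p.)
v1: (-4,3.5) → rotate → (-4.30348,3.11931) → ×s → (-9.49992,6.88588) → (-9.50,6.89)
v2: (-3.5,1) → rotate → (-3.57682,0.67555) → ×s → (-7.89583,1.49127) → (-7.90,1.49)
v3: (0.5,2) → rotate → (0.31490,2.03736) → ×s → (0.69514,4.49747) → (0.70,4.50)
v4: (1,5) → rotate → (0.53830,5.07053) → ×s → (1.18829,11.19319) → (1.19,11.19)

Cross-section at z=1.75: (-9.50,6.89) (-7.90,1.49) (0.70,4.50) (1.19,11.19)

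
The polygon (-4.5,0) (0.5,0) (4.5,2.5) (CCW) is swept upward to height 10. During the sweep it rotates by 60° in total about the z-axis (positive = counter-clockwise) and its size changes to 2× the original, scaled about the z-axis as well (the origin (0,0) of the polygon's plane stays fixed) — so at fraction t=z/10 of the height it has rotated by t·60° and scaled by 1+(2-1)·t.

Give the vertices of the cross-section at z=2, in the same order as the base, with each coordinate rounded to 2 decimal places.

Cross-section at z=2: (-5.28,-1.12) (0.59,0.12) (4.66,4.06)

t = z/height = 2/10 = 0.2
s = 1 + (scale-1)·z/height = 1 + (2-1)·2/10 = 1.200000
θ = twist·z/height = 60°·2/10 = 12.0000° = 0.209440 rad
cos θ = 0.978148, sin θ = 0.207912 (intermediates below are computed at full precision and shown rounded to 5 d.p.)
v1: (-4.5,0) → rotate → (-4.40166,-0.93560) → ×s → (-5.28200,-1.12272) → (-5.28,-1.12)
v2: (0.5,0) → rotate → (0.48907,0.10396) → ×s → (0.58689,0.12475) → (0.59,0.12)
v3: (4.5,2.5) → rotate → (3.88188,3.38097) → ×s → (4.65826,4.05717) → (4.66,4.06)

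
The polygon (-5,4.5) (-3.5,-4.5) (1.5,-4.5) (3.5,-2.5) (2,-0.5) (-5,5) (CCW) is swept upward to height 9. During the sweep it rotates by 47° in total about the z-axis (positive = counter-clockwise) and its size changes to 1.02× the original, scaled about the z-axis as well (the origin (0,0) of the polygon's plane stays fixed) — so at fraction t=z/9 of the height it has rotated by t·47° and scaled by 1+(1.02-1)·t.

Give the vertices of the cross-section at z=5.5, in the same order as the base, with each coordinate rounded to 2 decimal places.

Cross-section at z=5.5: (-6.63,1.56) (-0.92,-5.70) (3.52,-3.26) (4.32,-0.52) (2.02,0.53) (-6.87,2.01)

t = z/height = 5.5/9 = 0.611111
s = 1 + (scale-1)·z/height = 1 + (1.02-1)·5.5/9 = 1.012222
θ = twist·z/height = 47°·5.5/9 = 28.7222° = 0.501297 rad
cos θ = 0.876960, sin θ = 0.480564 (intermediates below are computed at full precision and shown rounded to 5 d.p.)
v1: (-5,4.5) → rotate → (-6.54734,1.54350) → ×s → (-6.62736,1.56237) → (-6.63,1.56)
v2: (-3.5,-4.5) → rotate → (-0.90682,-5.62829) → ×s → (-0.91791,-5.69708) → (-0.92,-5.70)
v3: (1.5,-4.5) → rotate → (3.47798,-3.22547) → ×s → (3.52048,-3.26490) → (3.52,-3.26)
v4: (3.5,-2.5) → rotate → (4.27077,-0.51043) → ×s → (4.32297,-0.51667) → (4.32,-0.52)
v5: (2,-0.5) → rotate → (1.99420,0.52265) → ×s → (2.01858,0.52904) → (2.02,0.53)
v6: (-5,5) → rotate → (-6.78762,1.98198) → ×s → (-6.87058,2.00621) → (-6.87,2.01)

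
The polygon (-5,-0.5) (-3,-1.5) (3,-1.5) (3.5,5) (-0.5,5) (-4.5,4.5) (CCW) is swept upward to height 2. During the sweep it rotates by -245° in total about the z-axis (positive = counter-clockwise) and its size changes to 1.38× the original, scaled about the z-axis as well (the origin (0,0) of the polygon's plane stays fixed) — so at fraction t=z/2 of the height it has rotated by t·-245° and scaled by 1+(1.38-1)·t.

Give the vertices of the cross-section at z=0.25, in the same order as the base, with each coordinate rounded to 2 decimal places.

t = z/height = 0.25/2 = 0.125
s = 1 + (scale-1)·z/height = 1 + (1.38-1)·0.25/2 = 1.047500
θ = twist·z/height = -245°·0.25/2 = -30.6250° = -0.534507 rad
cos θ = 0.860520, sin θ = -0.509417 (intermediates below are computed at full precision and shown rounded to 5 d.p.)
v1: (-5,-0.5) → rotate → (-4.55731,2.11682) → ×s → (-4.77378,2.21737) → (-4.77,2.22)
v2: (-3,-1.5) → rotate → (-3.34568,0.23747) → ×s → (-3.50460,0.24875) → (-3.50,0.25)
v3: (3,-1.5) → rotate → (1.81743,-2.81903) → ×s → (1.90376,-2.95293) → (1.90,-2.95)
v4: (3.5,5) → rotate → (5.55890,2.51964) → ×s → (5.82295,2.63932) → (5.82,2.64)
v5: (-0.5,5) → rotate → (2.11682,4.55731) → ×s → (2.21737,4.77378) → (2.22,4.77)
v6: (-4.5,4.5) → rotate → (-1.57996,6.16472) → ×s → (-1.65501,6.45754) → (-1.66,6.46)

Cross-section at z=0.25: (-4.77,2.22) (-3.50,0.25) (1.90,-2.95) (5.82,2.64) (2.22,4.77) (-1.66,6.46)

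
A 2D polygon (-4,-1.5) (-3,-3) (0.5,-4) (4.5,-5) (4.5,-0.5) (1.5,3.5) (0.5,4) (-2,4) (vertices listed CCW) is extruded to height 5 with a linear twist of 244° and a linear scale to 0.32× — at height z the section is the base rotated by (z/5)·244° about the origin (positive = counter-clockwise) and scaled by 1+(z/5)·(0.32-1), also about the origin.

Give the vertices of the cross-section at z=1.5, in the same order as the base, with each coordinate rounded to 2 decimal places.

t = z/height = 1.5/5 = 0.3
s = 1 + (scale-1)·z/height = 1 + (0.32-1)·1.5/5 = 0.796000
θ = twist·z/height = 244°·1.5/5 = 73.2000° = 1.277581 rad
cos θ = 0.289032, sin θ = 0.957319 (intermediates below are computed at full precision and shown rounded to 5 d.p.)
v1: (-4,-1.5) → rotate → (0.27985,-4.26283) → ×s → (0.22276,-3.39321) → (0.22,-3.39)
v2: (-3,-3) → rotate → (2.00486,-3.73905) → ×s → (1.59587,-2.97629) → (1.60,-2.98)
v3: (0.5,-4) → rotate → (3.97379,-0.67747) → ×s → (3.16314,-0.53926) → (3.16,-0.54)
v4: (4.5,-5) → rotate → (6.08724,2.86278) → ×s → (4.84544,2.27877) → (4.85,2.28)
v5: (4.5,-0.5) → rotate → (1.77930,4.16342) → ×s → (1.41633,3.31408) → (1.42,3.31)
v6: (1.5,3.5) → rotate → (-2.91707,2.44759) → ×s → (-2.32199,1.94828) → (-2.32,1.95)
v7: (0.5,4) → rotate → (-3.68476,1.63479) → ×s → (-2.93307,1.30129) → (-2.93,1.30)
v8: (-2,4) → rotate → (-4.40734,-0.75851) → ×s → (-3.50824,-0.60378) → (-3.51,-0.60)

Cross-section at z=1.5: (0.22,-3.39) (1.60,-2.98) (3.16,-0.54) (4.85,2.28) (1.42,3.31) (-2.32,1.95) (-2.93,1.30) (-3.51,-0.60)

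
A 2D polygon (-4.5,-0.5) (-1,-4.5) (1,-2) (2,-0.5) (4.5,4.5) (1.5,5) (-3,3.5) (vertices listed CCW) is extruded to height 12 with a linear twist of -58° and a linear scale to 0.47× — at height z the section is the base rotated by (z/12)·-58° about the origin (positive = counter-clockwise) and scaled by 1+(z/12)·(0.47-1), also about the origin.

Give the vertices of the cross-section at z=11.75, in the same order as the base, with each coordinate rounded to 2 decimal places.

t = z/height = 11.75/12 = 0.979167
s = 1 + (scale-1)·z/height = 1 + (0.47-1)·11.75/12 = 0.481042
θ = twist·z/height = -58°·11.75/12 = -56.7917° = -0.991202 rad
cos θ = 0.547685, sin θ = -0.836685 (intermediates below are computed at full precision and shown rounded to 5 d.p.)
v1: (-4.5,-0.5) → rotate → (-2.88292,3.49124) → ×s → (-1.38681,1.67943) → (-1.39,1.68)
v2: (-1,-4.5) → rotate → (-4.31277,-1.62790) → ×s → (-2.07462,-0.78309) → (-2.07,-0.78)
v3: (1,-2) → rotate → (-1.12568,-1.93205) → ×s → (-0.54150,-0.92940) → (-0.54,-0.93)
v4: (2,-0.5) → rotate → (0.67703,-1.94721) → ×s → (0.32568,-0.93669) → (0.33,-0.94)
v5: (4.5,4.5) → rotate → (6.22966,-1.30050) → ×s → (2.99673,-0.62559) → (3.00,-0.63)
v6: (1.5,5) → rotate → (5.00495,1.48340) → ×s → (2.40759,0.71358) → (2.41,0.71)
v7: (-3,3.5) → rotate → (1.28534,4.42695) → ×s → (0.61830,2.12955) → (0.62,2.13)

Cross-section at z=11.75: (-1.39,1.68) (-2.07,-0.78) (-0.54,-0.93) (0.33,-0.94) (3.00,-0.63) (2.41,0.71) (0.62,2.13)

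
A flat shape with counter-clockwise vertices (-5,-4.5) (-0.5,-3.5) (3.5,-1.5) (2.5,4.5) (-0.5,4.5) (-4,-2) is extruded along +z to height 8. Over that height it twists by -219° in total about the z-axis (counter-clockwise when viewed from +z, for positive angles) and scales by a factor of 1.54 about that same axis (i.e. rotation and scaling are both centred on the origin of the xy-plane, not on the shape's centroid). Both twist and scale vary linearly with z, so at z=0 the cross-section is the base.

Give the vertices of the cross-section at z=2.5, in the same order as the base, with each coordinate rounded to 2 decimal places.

t = z/height = 2.5/8 = 0.3125
s = 1 + (scale-1)·z/height = 1 + (1.54-1)·2.5/8 = 1.168750
θ = twist·z/height = -219°·2.5/8 = -68.4375° = -1.194460 rad
cos θ = 0.367516, sin θ = -0.930017 (intermediates below are computed at full precision and shown rounded to 5 d.p.)
v1: (-5,-4.5) → rotate → (-6.02266,2.99626) → ×s → (-7.03898,3.50188) → (-7.04,3.50)
v2: (-0.5,-3.5) → rotate → (-3.43882,-0.82130) → ×s → (-4.01912,-0.95989) → (-4.02,-0.96)
v3: (3.5,-1.5) → rotate → (-0.10872,-3.80633) → ×s → (-0.12707,-4.44865) → (-0.13,-4.45)
v4: (2.5,4.5) → rotate → (5.10387,-0.67122) → ×s → (5.96514,-0.78449) → (5.97,-0.78)
v5: (-0.5,4.5) → rotate → (4.00132,2.11883) → ×s → (4.67654,2.47638) → (4.68,2.48)
v6: (-4,-2) → rotate → (-3.33010,2.98504) → ×s → (-3.89205,3.48876) → (-3.89,3.49)

Cross-section at z=2.5: (-7.04,3.50) (-4.02,-0.96) (-0.13,-4.45) (5.97,-0.78) (4.68,2.48) (-3.89,3.49)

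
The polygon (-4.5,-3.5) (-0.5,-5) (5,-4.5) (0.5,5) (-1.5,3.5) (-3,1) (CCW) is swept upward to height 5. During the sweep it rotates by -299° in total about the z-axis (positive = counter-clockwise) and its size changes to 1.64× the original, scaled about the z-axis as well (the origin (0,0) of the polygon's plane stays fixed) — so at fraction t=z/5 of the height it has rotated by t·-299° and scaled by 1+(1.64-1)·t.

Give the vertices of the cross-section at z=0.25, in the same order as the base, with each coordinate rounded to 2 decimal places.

Cross-section at z=0.25: (-5.42,-2.29) (-1.83,-4.85) (3.79,-5.82) (1.83,4.85) (-0.56,3.89) (-2.72,1.80)

t = z/height = 0.25/5 = 0.05
s = 1 + (scale-1)·z/height = 1 + (1.64-1)·0.25/5 = 1.032000
θ = twist·z/height = -299°·0.25/5 = -14.9500° = -0.260927 rad
cos θ = 0.966151, sin θ = -0.257976 (intermediates below are computed at full precision and shown rounded to 5 d.p.)
v1: (-4.5,-3.5) → rotate → (-5.25060,-2.22064) → ×s → (-5.41862,-2.29170) → (-5.42,-2.29)
v2: (-0.5,-5) → rotate → (-1.77296,-4.70177) → ×s → (-1.82969,-4.85223) → (-1.83,-4.85)
v3: (5,-4.5) → rotate → (3.66986,-5.63756) → ×s → (3.78730,-5.81796) → (3.79,-5.82)
v4: (0.5,5) → rotate → (1.77296,4.70177) → ×s → (1.82969,4.85223) → (1.83,4.85)
v5: (-1.5,3.5) → rotate → (-0.54631,3.76849) → ×s → (-0.56379,3.88909) → (-0.56,3.89)
v6: (-3,1) → rotate → (-2.64048,1.74008) → ×s → (-2.72497,1.79576) → (-2.72,1.80)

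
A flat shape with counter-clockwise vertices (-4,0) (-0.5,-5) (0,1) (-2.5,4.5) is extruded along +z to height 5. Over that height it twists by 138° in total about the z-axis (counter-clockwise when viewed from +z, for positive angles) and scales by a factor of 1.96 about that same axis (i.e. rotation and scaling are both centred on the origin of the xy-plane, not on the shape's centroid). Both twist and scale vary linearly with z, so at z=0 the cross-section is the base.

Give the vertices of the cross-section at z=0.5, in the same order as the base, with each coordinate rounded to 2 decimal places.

Cross-section at z=0.5: (-4.26,-1.05) (0.77,-5.45) (-0.26,1.06) (-3.84,4.14)

t = z/height = 0.5/5 = 0.1
s = 1 + (scale-1)·z/height = 1 + (1.96-1)·0.5/5 = 1.096000
θ = twist·z/height = 138°·0.5/5 = 13.8000° = 0.240855 rad
cos θ = 0.971134, sin θ = 0.238533 (intermediates below are computed at full precision and shown rounded to 5 d.p.)
v1: (-4,0) → rotate → (-3.88454,-0.95413) → ×s → (-4.25745,-1.04573) → (-4.26,-1.05)
v2: (-0.5,-5) → rotate → (0.70710,-4.97494) → ×s → (0.77498,-5.45253) → (0.77,-5.45)
v3: (0,1) → rotate → (-0.23853,0.97113) → ×s → (-0.26143,1.06436) → (-0.26,1.06)
v4: (-2.5,4.5) → rotate → (-3.50124,3.77377) → ×s → (-3.83735,4.13605) → (-3.84,4.14)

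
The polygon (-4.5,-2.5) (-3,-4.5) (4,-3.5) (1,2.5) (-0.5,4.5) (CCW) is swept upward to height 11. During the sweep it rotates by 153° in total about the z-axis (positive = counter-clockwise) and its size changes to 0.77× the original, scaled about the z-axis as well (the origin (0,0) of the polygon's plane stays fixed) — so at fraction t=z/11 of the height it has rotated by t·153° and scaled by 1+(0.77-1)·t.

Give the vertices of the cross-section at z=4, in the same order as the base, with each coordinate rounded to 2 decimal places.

t = z/height = 4/11 = 0.363636
s = 1 + (scale-1)·z/height = 1 + (0.77-1)·4/11 = 0.916364
θ = twist·z/height = 153°·4/11 = 55.6364° = 0.971038 rad
cos θ = 0.564443, sin θ = 0.825472 (intermediates below are computed at full precision and shown rounded to 5 d.p.)
v1: (-4.5,-2.5) → rotate → (-0.47631,-5.12573) → ×s → (-0.43648,-4.69703) → (-0.44,-4.70)
v2: (-3,-4.5) → rotate → (2.02129,-5.01641) → ×s → (1.85224,-4.59686) → (1.85,-4.60)
v3: (4,-3.5) → rotate → (5.14692,1.32634) → ×s → (4.71645,1.21541) → (4.72,1.22)
v4: (1,2.5) → rotate → (-1.49924,2.23658) → ×s → (-1.37385,2.04952) → (-1.37,2.05)
v5: (-0.5,4.5) → rotate → (-3.99685,2.12726) → ×s → (-3.66256,1.94934) → (-3.66,1.95)

Cross-section at z=4: (-0.44,-4.70) (1.85,-4.60) (4.72,1.22) (-1.37,2.05) (-3.66,1.95)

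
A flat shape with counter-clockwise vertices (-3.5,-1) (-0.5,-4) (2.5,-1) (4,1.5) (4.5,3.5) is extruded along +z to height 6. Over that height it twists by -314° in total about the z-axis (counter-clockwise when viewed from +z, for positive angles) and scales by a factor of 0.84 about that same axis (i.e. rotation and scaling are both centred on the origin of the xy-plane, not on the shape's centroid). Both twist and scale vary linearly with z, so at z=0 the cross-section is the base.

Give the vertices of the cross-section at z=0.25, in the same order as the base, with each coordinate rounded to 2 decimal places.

Cross-section at z=0.25: (-3.61,-0.18) (-1.38,-3.76) (2.19,-1.53) (4.21,0.55) (5.14,2.37)

t = z/height = 0.25/6 = 0.0416667
s = 1 + (scale-1)·z/height = 1 + (0.84-1)·0.25/6 = 0.993333
θ = twist·z/height = -314°·0.25/6 = -13.0833° = -0.228347 rad
cos θ = 0.974042, sin θ = -0.226368 (intermediates below are computed at full precision and shown rounded to 5 d.p.)
v1: (-3.5,-1) → rotate → (-3.63551,-0.18175) → ×s → (-3.61128,-0.18054) → (-3.61,-0.18)
v2: (-0.5,-4) → rotate → (-1.39249,-3.78298) → ×s → (-1.38321,-3.75776) → (-1.38,-3.76)
v3: (2.5,-1) → rotate → (2.20874,-1.53996) → ×s → (2.19401,-1.52970) → (2.19,-1.53)
v4: (4,1.5) → rotate → (4.23572,0.55559) → ×s → (4.20748,0.55189) → (4.21,0.55)
v5: (4.5,3.5) → rotate → (5.17548,2.39049) → ×s → (5.14097,2.37455) → (5.14,2.37)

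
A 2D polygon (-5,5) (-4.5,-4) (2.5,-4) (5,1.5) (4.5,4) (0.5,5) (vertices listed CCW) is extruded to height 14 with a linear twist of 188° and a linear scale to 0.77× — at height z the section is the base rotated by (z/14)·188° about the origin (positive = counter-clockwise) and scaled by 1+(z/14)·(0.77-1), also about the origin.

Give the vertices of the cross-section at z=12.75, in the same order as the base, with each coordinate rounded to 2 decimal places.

t = z/height = 12.75/14 = 0.910714
s = 1 + (scale-1)·z/height = 1 + (0.77-1)·12.75/14 = 0.790536
θ = twist·z/height = 188°·12.75/14 = 171.2143° = 2.988253 rad
cos θ = -0.988266, sin θ = 0.152739 (intermediates below are computed at full precision and shown rounded to 5 d.p.)
v1: (-5,5) → rotate → (4.17764,-5.70503) → ×s → (3.30257,-4.51003) → (3.30,-4.51)
v2: (-4.5,-4) → rotate → (5.05816,3.26574) → ×s → (3.99865,2.58168) → (4.00,2.58)
v3: (2.5,-4) → rotate → (-1.85971,4.33491) → ×s → (-1.47017,3.42690) → (-1.47,3.43)
v4: (5,1.5) → rotate → (-5.17044,-0.71870) → ×s → (-4.08742,-0.56816) → (-4.09,-0.57)
v5: (4.5,4) → rotate → (-5.05816,-3.26574) → ×s → (-3.99865,-2.58168) → (-4.00,-2.58)
v6: (0.5,5) → rotate → (-1.25783,-4.86496) → ×s → (-0.99436,-3.84593) → (-0.99,-3.85)

Cross-section at z=12.75: (3.30,-4.51) (4.00,2.58) (-1.47,3.43) (-4.09,-0.57) (-4.00,-2.58) (-0.99,-3.85)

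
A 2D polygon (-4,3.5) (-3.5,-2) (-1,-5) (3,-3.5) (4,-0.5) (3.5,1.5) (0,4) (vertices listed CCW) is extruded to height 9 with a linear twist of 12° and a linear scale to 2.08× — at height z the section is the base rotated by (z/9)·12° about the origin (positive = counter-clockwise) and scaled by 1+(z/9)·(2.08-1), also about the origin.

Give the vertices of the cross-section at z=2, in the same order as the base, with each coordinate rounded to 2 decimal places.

Cross-section at z=2: (-5.16,4.10) (-4.22,-2.68) (-0.95,-6.25) (3.92,-4.16) (4.98,-0.39) (4.25,2.06) (-0.23,4.95)

t = z/height = 2/9 = 0.222222
s = 1 + (scale-1)·z/height = 1 + (2.08-1)·2/9 = 1.240000
θ = twist·z/height = 12°·2/9 = 2.6667° = 0.046542 rad
cos θ = 0.998917, sin θ = 0.046525 (intermediates below are computed at full precision and shown rounded to 5 d.p.)
v1: (-4,3.5) → rotate → (-4.15851,3.31011) → ×s → (-5.15655,4.10453) → (-5.16,4.10)
v2: (-3.5,-2) → rotate → (-3.40316,-2.16067) → ×s → (-4.21992,-2.67923) → (-4.22,-2.68)
v3: (-1,-5) → rotate → (-0.76629,-5.04111) → ×s → (-0.95020,-6.25098) → (-0.95,-6.25)
v4: (3,-3.5) → rotate → (3.15959,-3.35663) → ×s → (3.91789,-4.16223) → (3.92,-4.16)
v5: (4,-0.5) → rotate → (4.01893,-0.31336) → ×s → (4.98347,-0.38856) → (4.98,-0.39)
v6: (3.5,1.5) → rotate → (3.42642,1.66121) → ×s → (4.24876,2.05991) → (4.25,2.06)
v7: (0,4) → rotate → (-0.18610,3.99567) → ×s → (-0.23077,4.95463) → (-0.23,4.95)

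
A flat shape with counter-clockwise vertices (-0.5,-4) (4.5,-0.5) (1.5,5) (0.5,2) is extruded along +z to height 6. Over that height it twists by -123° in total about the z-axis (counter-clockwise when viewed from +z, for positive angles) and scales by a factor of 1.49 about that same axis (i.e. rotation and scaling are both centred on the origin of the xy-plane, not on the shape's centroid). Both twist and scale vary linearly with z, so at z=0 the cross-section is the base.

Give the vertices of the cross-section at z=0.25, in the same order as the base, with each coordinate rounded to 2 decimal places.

t = z/height = 0.25/6 = 0.0416667
s = 1 + (scale-1)·z/height = 1 + (1.49-1)·0.25/6 = 1.020417
θ = twist·z/height = -123°·0.25/6 = -5.1250° = -0.089448 rad
cos θ = 0.996002, sin θ = -0.089329 (intermediates below are computed at full precision and shown rounded to 5 d.p.)
v1: (-0.5,-4) → rotate → (-0.85532,-3.93934) → ×s → (-0.87278,-4.01977) → (-0.87,-4.02)
v2: (4.5,-0.5) → rotate → (4.43735,-0.89998) → ×s → (4.52794,-0.91836) → (4.53,-0.92)
v3: (1.5,5) → rotate → (1.94065,4.84602) → ×s → (1.98027,4.94496) → (1.98,4.94)
v4: (0.5,2) → rotate → (0.67666,1.94734) → ×s → (0.69047,1.98710) → (0.69,1.99)

Cross-section at z=0.25: (-0.87,-4.02) (4.53,-0.92) (1.98,4.94) (0.69,1.99)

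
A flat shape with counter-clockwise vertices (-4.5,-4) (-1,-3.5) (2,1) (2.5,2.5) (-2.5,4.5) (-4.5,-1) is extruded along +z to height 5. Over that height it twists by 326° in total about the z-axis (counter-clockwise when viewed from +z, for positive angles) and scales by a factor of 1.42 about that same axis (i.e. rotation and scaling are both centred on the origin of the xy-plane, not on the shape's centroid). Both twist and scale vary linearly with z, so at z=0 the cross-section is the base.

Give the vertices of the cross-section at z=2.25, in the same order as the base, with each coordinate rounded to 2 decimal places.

Cross-section at z=2.25: (7.08,1.04) (3.28,2.83) (-2.64,0.31) (-4.12,-0.85) (-0.45,-6.10) (5.12,-1.94)

t = z/height = 2.25/5 = 0.45
s = 1 + (scale-1)·z/height = 1 + (1.42-1)·2.25/5 = 1.189000
θ = twist·z/height = 326°·2.25/5 = 146.7000° = 2.560398 rad
cos θ = -0.835807, sin θ = 0.549023 (intermediates below are computed at full precision and shown rounded to 5 d.p.)
v1: (-4.5,-4) → rotate → (5.95722,0.87263) → ×s → (7.08314,1.03755) → (7.08,1.04)
v2: (-1,-3.5) → rotate → (2.75739,2.37630) → ×s → (3.27853,2.82542) → (3.28,2.83)
v3: (2,1) → rotate → (-2.22064,0.26224) → ×s → (-2.64034,0.31180) → (-2.64,0.31)
v4: (2.5,2.5) → rotate → (-3.46208,-0.71696) → ×s → (-4.11641,-0.85247) → (-4.12,-0.85)
v5: (-2.5,4.5) → rotate → (-0.38108,-5.13369) → ×s → (-0.45311,-6.10396) → (-0.45,-6.10)
v6: (-4.5,-1) → rotate → (4.31016,-1.63480) → ×s → (5.12478,-1.94377) → (5.12,-1.94)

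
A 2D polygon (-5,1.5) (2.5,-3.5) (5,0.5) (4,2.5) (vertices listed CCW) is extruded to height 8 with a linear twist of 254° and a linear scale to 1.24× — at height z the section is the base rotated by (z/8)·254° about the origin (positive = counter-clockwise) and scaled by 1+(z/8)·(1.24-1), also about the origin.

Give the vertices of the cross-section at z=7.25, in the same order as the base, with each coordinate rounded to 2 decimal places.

Cross-section at z=7.25: (5.30,3.51) (-5.22,0.39) (-3.43,-5.07) (-0.78,-5.69)

t = z/height = 7.25/8 = 0.90625
s = 1 + (scale-1)·z/height = 1 + (1.24-1)·7.25/8 = 1.217500
θ = twist·z/height = 254°·7.25/8 = 230.1875° = 4.017530 rad
cos θ = -0.640277, sin θ = -0.768144 (intermediates below are computed at full precision and shown rounded to 5 d.p.)
v1: (-5,1.5) → rotate → (4.35360,2.88030) → ×s → (5.30051,3.50677) → (5.30,3.51)
v2: (2.5,-3.5) → rotate → (-4.28920,0.32061) → ×s → (-5.22210,0.39034) → (-5.22,0.39)
v3: (5,0.5) → rotate → (-2.81731,-4.16086) → ×s → (-3.43008,-5.06584) → (-3.43,-5.07)
v4: (4,2.5) → rotate → (-0.64075,-4.67327) → ×s → (-0.78011,-5.68970) → (-0.78,-5.69)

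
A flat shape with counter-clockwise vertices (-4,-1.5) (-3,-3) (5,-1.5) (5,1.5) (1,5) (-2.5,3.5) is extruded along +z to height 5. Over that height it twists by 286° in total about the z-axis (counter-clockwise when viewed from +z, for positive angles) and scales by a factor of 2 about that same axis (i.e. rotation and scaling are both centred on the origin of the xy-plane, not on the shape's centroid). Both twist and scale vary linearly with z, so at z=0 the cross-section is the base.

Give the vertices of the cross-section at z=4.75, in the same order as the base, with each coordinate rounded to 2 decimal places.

Cross-section at z=4.75: (-3.16,7.71) (-6.02,5.67) (-2.63,-9.83) (3.21,-9.66) (9.80,-1.66) (6.68,5.08)

t = z/height = 4.75/5 = 0.95
s = 1 + (scale-1)·z/height = 1 + (2-1)·4.75/5 = 1.950000
θ = twist·z/height = 286°·4.75/5 = 271.7000° = 4.742060 rad
cos θ = 0.029666, sin θ = -0.999560 (intermediates below are computed at full precision and shown rounded to 5 d.p.)
v1: (-4,-1.5) → rotate → (-1.61800,3.95374) → ×s → (-3.15511,7.70979) → (-3.16,7.71)
v2: (-3,-3) → rotate → (-3.08768,2.90968) → ×s → (-6.02097,5.67388) → (-6.02,5.67)
v3: (5,-1.5) → rotate → (-1.35101,-5.04230) → ×s → (-2.63447,-9.83248) → (-2.63,-9.83)
v4: (5,1.5) → rotate → (1.64767,-4.95330) → ×s → (3.21296,-9.65893) → (3.21,-9.66)
v5: (1,5) → rotate → (5.02747,-0.85123) → ×s → (9.80356,-1.65990) → (9.80,-1.66)
v6: (-2.5,3.5) → rotate → (3.42429,2.60273) → ×s → (6.67737,5.07533) → (6.68,5.08)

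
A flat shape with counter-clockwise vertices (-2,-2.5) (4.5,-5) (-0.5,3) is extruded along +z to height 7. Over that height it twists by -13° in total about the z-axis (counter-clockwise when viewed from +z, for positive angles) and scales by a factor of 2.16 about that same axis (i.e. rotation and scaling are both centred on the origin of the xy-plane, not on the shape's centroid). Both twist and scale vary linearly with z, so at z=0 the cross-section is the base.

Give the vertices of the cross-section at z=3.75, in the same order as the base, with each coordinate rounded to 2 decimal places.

t = z/height = 3.75/7 = 0.535714
s = 1 + (scale-1)·z/height = 1 + (2.16-1)·3.75/7 = 1.621429
θ = twist·z/height = -13°·3.75/7 = -6.9643° = -0.121550 rad
cos θ = 0.992622, sin θ = -0.121251 (intermediates below are computed at full precision and shown rounded to 5 d.p.)
v1: (-2,-2.5) → rotate → (-2.28837,-2.23905) → ×s → (-3.71043,-3.63047) → (-3.71,-3.63)
v2: (4.5,-5) → rotate → (3.86055,-5.50874) → ×s → (6.25960,-8.93202) → (6.26,-8.93)
v3: (-0.5,3) → rotate → (-0.13256,3.03849) → ×s → (-0.21494,4.92670) → (-0.21,4.93)

Cross-section at z=3.75: (-3.71,-3.63) (6.26,-8.93) (-0.21,4.93)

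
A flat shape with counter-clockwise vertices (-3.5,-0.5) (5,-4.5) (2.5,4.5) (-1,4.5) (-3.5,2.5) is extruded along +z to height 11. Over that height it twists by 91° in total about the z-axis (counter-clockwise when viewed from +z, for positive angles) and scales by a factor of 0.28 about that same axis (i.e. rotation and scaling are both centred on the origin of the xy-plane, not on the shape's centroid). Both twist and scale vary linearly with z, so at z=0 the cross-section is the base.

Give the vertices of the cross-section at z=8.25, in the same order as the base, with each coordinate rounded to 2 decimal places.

t = z/height = 8.25/11 = 0.75
s = 1 + (scale-1)·z/height = 1 + (0.28-1)·8.25/11 = 0.460000
θ = twist·z/height = 91°·8.25/11 = 68.2500° = 1.191187 rad
cos θ = 0.370557, sin θ = 0.928810 (intermediates below are computed at full precision and shown rounded to 5 d.p.)
v1: (-3.5,-0.5) → rotate → (-0.83255,-3.43611) → ×s → (-0.38297,-1.58061) → (-0.38,-1.58)
v2: (5,-4.5) → rotate → (6.03243,2.97654) → ×s → (2.77492,1.36921) → (2.77,1.37)
v3: (2.5,4.5) → rotate → (-3.25325,3.98953) → ×s → (-1.49649,1.83518) → (-1.50,1.84)
v4: (-1,4.5) → rotate → (-4.55020,0.73870) → ×s → (-2.09309,0.33980) → (-2.09,0.34)
v5: (-3.5,2.5) → rotate → (-3.61897,-2.32444) → ×s → (-1.66473,-1.06924) → (-1.66,-1.07)

Cross-section at z=8.25: (-0.38,-1.58) (2.77,1.37) (-1.50,1.84) (-2.09,0.34) (-1.66,-1.07)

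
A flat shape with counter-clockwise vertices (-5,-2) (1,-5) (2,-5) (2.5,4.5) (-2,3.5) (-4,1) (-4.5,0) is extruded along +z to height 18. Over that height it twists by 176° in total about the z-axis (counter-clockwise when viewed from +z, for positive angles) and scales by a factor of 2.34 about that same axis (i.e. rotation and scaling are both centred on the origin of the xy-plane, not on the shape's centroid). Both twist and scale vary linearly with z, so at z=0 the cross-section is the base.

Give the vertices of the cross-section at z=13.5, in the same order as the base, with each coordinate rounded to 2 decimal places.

Cross-section at z=13.5: (9.69,-4.77) (6.11,8.20) (4.77,9.69) (-10.06,-2.31) (-2.53,-7.68) (3.88,-7.30) (6.04,-6.71)

t = z/height = 13.5/18 = 0.75
s = 1 + (scale-1)·z/height = 1 + (2.34-1)·13.5/18 = 2.005000
θ = twist·z/height = 176°·13.5/18 = 132.0000° = 2.303835 rad
cos θ = -0.669131, sin θ = 0.743145 (intermediates below are computed at full precision and shown rounded to 5 d.p.)
v1: (-5,-2) → rotate → (4.83194,-2.37746) → ×s → (9.68805,-4.76681) → (9.69,-4.77)
v2: (1,-5) → rotate → (3.04659,4.08880) → ×s → (6.10842,8.19804) → (6.11,8.20)
v3: (2,-5) → rotate → (2.37746,4.83194) → ×s → (4.76681,9.68805) → (4.77,9.69)
v4: (2.5,4.5) → rotate → (-5.01698,-1.15323) → ×s → (-10.05904,-2.31222) → (-10.06,-2.31)
v5: (-2,3.5) → rotate → (-1.26275,-3.82825) → ×s → (-2.53181,-7.67563) → (-2.53,-7.68)
v6: (-4,1) → rotate → (1.93338,-3.64171) → ×s → (3.87642,-7.30163) → (3.88,-7.30)
v7: (-4.5,0) → rotate → (3.01109,-3.34415) → ×s → (6.03723,-6.70502) → (6.04,-6.71)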